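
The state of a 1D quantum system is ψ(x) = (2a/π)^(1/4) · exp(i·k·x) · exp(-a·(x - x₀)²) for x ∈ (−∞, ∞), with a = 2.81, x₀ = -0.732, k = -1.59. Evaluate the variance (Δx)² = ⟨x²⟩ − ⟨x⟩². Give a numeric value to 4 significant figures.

Compute ⟨x⟩ and ⟨x²⟩ separately, then (Δx)² = ⟨x²⟩ − ⟨x⟩².
Gaussian moments (u = x − x₀): ∫u^(2j)·e^(−2au²) du = (2j−1)!!/(4a)^j · √(π/(2a)), odd powers integrate to 0; here √(π/(2a)) = 0.74766.
⟨x⟩ = -0.73200 and ⟨x²⟩ = 0.62479.
(Δx)² = 0.62479 − (-0.73200)² = 0.088968.

0.08897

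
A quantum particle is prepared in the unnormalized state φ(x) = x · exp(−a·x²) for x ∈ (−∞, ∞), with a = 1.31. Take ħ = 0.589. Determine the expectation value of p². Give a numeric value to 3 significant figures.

1.36

p² φ = −ħ² d²φ/dx²; ⟨p²⟩ = −ħ² ∫ φ*·φ'' dx / ∫|φ|² dx.
Expand each integrand as polynomial × e^(−2ax²) and use ∫x^(2j)·e^(−2ax²) dx = (2j−1)!!/(4a)^j · √(π/(2a)), odd powers → 0; here √(π/(2a)) = 1.0950. Differentiate with the product rule, d/dx e^(−ax²) = −2ax·e^(−ax²).
State is unnormalized: ∫|φ|² dx = 0.20897, and ∫φ*·(−ħ² φ'') dx = 0.28492, so ⟨p²⟩ = 0.28492 / 0.20897.
⟨p²⟩ = 1.3634.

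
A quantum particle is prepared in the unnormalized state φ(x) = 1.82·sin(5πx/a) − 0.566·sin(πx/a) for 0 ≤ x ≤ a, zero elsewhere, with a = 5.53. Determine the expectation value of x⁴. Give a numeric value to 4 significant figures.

169.5

⟨x⁴⟩ = ∫ x⁴·|φ|² dx / ∫|φ|² dx (integrals over the domain).
On 0 ≤ x ≤ a (j ≠ l): ∫sin²(jπx/a) dx = a/2, ∫sin(jπx/a)·sin(lπx/a) dx = 0; diagonal moments ∫x·sin²(jπx/a) dx = a²/4, ∫x²·sin²(jπx/a) dx = a³·(1/6 − 1/(4j²π²)); cross terms ∫x·sin(jπx/a)·sin(lπx/a) dx = 0 for j + l even and −4jla²/(π²(j² − l²)²) for j + l odd, ∫x²·sin(jπx/a)·sin(lπx/a) dx = (−1)^(j+l)·4jla³/(π²(j² − l²)²); higher powers the same way via product-to-sum and parts.
State is unnormalized: ∫|φ|² dx = 10.045, and ∫φ*·x⁴·φ dx = 1702.2, so ⟨x⁴⟩ = 1702.2 / 10.045.
⟨x⁴⟩ = 169.46.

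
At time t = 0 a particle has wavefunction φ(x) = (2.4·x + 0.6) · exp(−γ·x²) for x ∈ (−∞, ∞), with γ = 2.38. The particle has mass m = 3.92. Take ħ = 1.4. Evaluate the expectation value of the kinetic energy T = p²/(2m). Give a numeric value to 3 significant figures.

1.34

T = −(ħ²/2m) d²/dx², so ⟨T⟩ = −(ħ²/2m) ∫ φ*·φ'' dx / ∫|φ|² dx; with m = 3.92.
Expand each integrand as polynomial × e^(−2γx²) and use ∫x^(2j)·e^(−2γx²) dx = (2j−1)!!/(4γ)^j · √(π/(2γ)), odd powers → 0; here √(π/(2γ)) = 0.81240. Differentiate with the product rule, d/dx e^(−γx²) = −2γx·e^(−γx²).
State is unnormalized: ∫|φ|² dx = 0.78400, and ∫φ*·(−ħ²/2m · φ'') dx = 1.0514, so ⟨T⟩ = 1.0514 / 0.78400.
⟨T⟩ = 1.3411.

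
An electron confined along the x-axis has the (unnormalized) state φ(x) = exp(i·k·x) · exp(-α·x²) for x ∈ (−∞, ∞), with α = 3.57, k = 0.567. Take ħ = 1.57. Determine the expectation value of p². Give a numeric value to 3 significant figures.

p² φ = −ħ² d²φ/dx²; ⟨p²⟩ = −ħ² ∫ φ*·φ'' dx / ∫|φ|² dx.
Gaussian moments: ∫x^(2j)·e^(−2αx²) dx = (2j−1)!!/(4α)^j · √(π/(2α)), odd powers integrate to 0; here √(π/(2α)) = 0.66332. Derivatives: φ′ = (ik − 2αx)·φ, φ″ = ((ik − 2αx)² − 2α)·φ; the odd-in-x pieces drop out.
State is unnormalized: ∫|φ|² dx = 0.66332, and ∫φ*·(−ħ² φ'') dx = 6.3627, so ⟨p²⟩ = 6.3627 / 0.66332.
⟨p²⟩ = 9.5921.

9.59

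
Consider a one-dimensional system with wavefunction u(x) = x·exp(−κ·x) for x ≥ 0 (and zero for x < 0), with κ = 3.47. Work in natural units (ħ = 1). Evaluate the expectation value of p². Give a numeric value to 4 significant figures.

p² u = −ħ² d²u/dx²; ⟨p²⟩ = −ħ² ∫ u*·u'' dx / ∫|u|² dx.
Differentiate x·exp(−κ·x) with the product rule; every integrand then reduces to terms xʲ·e^(−2κx) on [0, ∞), with ∫₀^∞ xʲ·e^(−2κx) dx = j!/(2κ)^(j+1).
State is unnormalized: ∫|u|² dx = 0.0059834, and ∫u*·(−ħ² u'') dx = 0.072046, so ⟨p²⟩ = 0.072046 / 0.0059834.
⟨p²⟩ = 12.041.

12.04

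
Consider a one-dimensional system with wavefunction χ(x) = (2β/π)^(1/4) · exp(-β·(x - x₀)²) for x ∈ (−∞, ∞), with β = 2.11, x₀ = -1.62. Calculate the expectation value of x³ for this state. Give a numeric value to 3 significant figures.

-4.83

⟨x³⟩ = ∫ x³·|χ|² dx (integrals over the domain).
Gaussian moments (u = x − x₀): ∫u^(2j)·e^(−2βu²) du = (2j−1)!!/(4β)^j · √(π/(2β)), odd powers integrate to 0; here √(π/(2β)) = 0.86282.
⟨x³⟩ = -4.8274.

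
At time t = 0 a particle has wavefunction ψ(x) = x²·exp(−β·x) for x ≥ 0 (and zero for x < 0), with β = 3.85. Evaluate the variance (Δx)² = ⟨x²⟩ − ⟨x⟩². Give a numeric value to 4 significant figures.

Compute ⟨x⟩ and ⟨x²⟩ separately, then (Δx)² = ⟨x²⟩ − ⟨x⟩².
Every integrand reduces to terms xʲ·e^(−2βx) on [0, ∞); use ∫₀^∞ xʲ·e^(−2βx) dx = j!/(2β)^(j+1).
Normalization: ∫|ψ|² dx = 0.00088666.
⟨x⟩ = 0.64935 and ⟨x²⟩ = 0.50599.
(Δx)² = 0.50599 − (0.64935)² = 0.084331.

0.08433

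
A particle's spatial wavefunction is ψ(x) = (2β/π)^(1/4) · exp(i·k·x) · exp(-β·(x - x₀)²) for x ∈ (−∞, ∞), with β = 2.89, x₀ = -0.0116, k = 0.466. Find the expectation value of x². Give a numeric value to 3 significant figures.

0.0866

⟨x²⟩ = ∫ x²·|ψ|² dx (integrals over the domain).
Gaussian moments (u = x − x₀): ∫u^(2j)·e^(−2βu²) du = (2j−1)!!/(4β)^j · √(π/(2β)), odd powers integrate to 0; here √(π/(2β)) = 0.73724.
⟨x²⟩ = 0.086640.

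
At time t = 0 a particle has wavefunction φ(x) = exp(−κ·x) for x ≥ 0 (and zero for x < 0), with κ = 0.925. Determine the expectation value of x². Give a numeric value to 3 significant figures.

⟨x²⟩ = ∫ x²·|φ|² dx / ∫|φ|² dx (integrals over the domain).
Every integrand reduces to terms xʲ·e^(−2κx) on [0, ∞); use ∫₀^∞ xʲ·e^(−2κx) dx = j!/(2κ)^(j+1).
State is unnormalized: ∫|φ|² dx = 0.54054, and ∫φ*·x²·φ dx = 0.31587, so ⟨x²⟩ = 0.31587 / 0.54054.
⟨x²⟩ = 0.58437.

0.584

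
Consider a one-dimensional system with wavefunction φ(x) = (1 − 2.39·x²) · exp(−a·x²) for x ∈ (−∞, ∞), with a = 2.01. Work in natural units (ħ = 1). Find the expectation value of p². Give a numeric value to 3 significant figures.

p² φ = −ħ² d²φ/dx²; ⟨p²⟩ = −ħ² ∫ φ*·φ'' dx / ∫|φ|² dx.
Expand each integrand as polynomial × e^(−2ax²) and use ∫x^(2j)·e^(−2ax²) dx = (2j−1)!!/(4a)^j · √(π/(2a)), odd powers → 0; here √(π/(2a)) = 0.88402. Differentiate with the product rule, d/dx e^(−ax²) = −2ax·e^(−ax²).
State is unnormalized: ∫|φ|² dx = 0.59280, and ∫φ*·(−ħ² φ'') dx = 3.9324, so ⟨p²⟩ = 3.9324 / 0.59280.
⟨p²⟩ = 6.6336.

6.63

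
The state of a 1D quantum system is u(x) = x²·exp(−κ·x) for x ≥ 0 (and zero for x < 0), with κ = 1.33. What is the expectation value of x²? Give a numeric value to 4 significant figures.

⟨x²⟩ = ∫ x²·|u|² dx / ∫|u|² dx (integrals over the domain).
Every integrand reduces to terms xʲ·e^(−2κx) on [0, ∞); use ∫₀^∞ xʲ·e^(−2κx) dx = j!/(2κ)^(j+1).
State is unnormalized: ∫|u|² dx = 0.18022, and ∫u*·x²·u dx = 0.76412, so ⟨x²⟩ = 0.76412 / 0.18022.
⟨x²⟩ = 4.2399.

4.240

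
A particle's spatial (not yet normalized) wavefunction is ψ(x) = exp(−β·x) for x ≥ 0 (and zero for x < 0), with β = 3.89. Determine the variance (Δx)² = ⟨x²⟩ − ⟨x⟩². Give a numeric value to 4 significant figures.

Compute ⟨x⟩ and ⟨x²⟩ separately, then (Δx)² = ⟨x²⟩ − ⟨x⟩².
Every integrand reduces to terms xʲ·e^(−2βx) on [0, ∞); use ∫₀^∞ xʲ·e^(−2βx) dx = j!/(2β)^(j+1).
Normalization: ∫|ψ|² dx = 0.12853.
⟨x⟩ = 0.12853 and ⟨x²⟩ = 0.033042.
(Δx)² = 0.033042 − (0.12853)² = 0.016521.

0.01652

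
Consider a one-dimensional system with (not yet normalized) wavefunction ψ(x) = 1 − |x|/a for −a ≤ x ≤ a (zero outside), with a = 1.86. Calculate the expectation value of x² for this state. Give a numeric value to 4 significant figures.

0.3460

⟨x²⟩ = ∫ x²·|ψ|² dx / ∫|ψ|² dx (integrals over the domain).
ψ is even, so ∫ over [−a, a] = 2∫₀ᵃ with ψ = 1 − x/a there: ∫₀ᵃ (1 − x/a)² dx = a/3, ∫₀ᵃ x²(1 − x/a)² dx = a³/30, ∫₀ᵃ x⁴(1 − x/a)² dx = a⁵/105.
State is unnormalized: ∫|ψ|² dx = 1.2400, and ∫ψ*·x²·ψ dx = 0.42899, so ⟨x²⟩ = 0.42899 / 1.2400.
⟨x²⟩ = 0.34596.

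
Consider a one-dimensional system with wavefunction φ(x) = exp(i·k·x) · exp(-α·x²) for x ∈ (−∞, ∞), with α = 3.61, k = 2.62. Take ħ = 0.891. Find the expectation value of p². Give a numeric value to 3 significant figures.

p² φ = −ħ² d²φ/dx²; ⟨p²⟩ = −ħ² ∫ φ*·φ'' dx / ∫|φ|² dx.
Gaussian moments: ∫x^(2j)·e^(−2αx²) dx = (2j−1)!!/(4α)^j · √(π/(2α)), odd powers integrate to 0; here √(π/(2α)) = 0.65964. Derivatives: φ′ = (ik − 2αx)·φ, φ″ = ((ik − 2αx)² − 2α)·φ; the odd-in-x pieces drop out.
State is unnormalized: ∫|φ|² dx = 0.65964, and ∫φ*·(−ħ² φ'') dx = 5.4852, so ⟨p²⟩ = 5.4852 / 0.65964.
⟨p²⟩ = 8.3154.

8.32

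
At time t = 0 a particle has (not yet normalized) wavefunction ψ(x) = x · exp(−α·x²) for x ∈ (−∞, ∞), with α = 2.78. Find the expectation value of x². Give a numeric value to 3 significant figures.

⟨x²⟩ = ∫ x²·|ψ|² dx / ∫|ψ|² dx (integrals over the domain).
Expand each integrand as polynomial × e^(−2αx²) and use ∫x^(2j)·e^(−2αx²) dx = (2j−1)!!/(4α)^j · √(π/(2α)), odd powers → 0; here √(π/(2α)) = 0.75169.
State is unnormalized: ∫|ψ|² dx = 0.067598, and ∫ψ*·x²·ψ dx = 0.018237, so ⟨x²⟩ = 0.018237 / 0.067598.
⟨x²⟩ = 0.26978.

0.270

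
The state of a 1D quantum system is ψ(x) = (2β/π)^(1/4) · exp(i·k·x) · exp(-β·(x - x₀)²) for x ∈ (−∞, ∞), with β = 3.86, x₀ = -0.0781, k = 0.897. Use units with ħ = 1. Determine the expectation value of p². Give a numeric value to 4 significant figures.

4.665

p² ψ = −ħ² d²ψ/dx²; ⟨p²⟩ = −ħ² ∫ ψ*·ψ'' dx.
Gaussian moments (u = x − x₀): ∫u^(2j)·e^(−2βu²) du = (2j−1)!!/(4β)^j · √(π/(2β)), odd powers integrate to 0; here √(π/(2β)) = 0.63792. Derivatives: ψ′ = (ik − 2βu)·ψ, ψ″ = ((ik − 2βu)² − 2β)·ψ; the odd-in-u pieces drop out.
⟨p²⟩ = 4.6646.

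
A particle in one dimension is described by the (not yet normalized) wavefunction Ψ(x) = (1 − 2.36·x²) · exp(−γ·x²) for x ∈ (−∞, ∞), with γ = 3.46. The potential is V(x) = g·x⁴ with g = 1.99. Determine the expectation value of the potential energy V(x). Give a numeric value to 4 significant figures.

⟨V⟩ = ∫ V(x)·|Ψ|² dx / ∫|Ψ|² dx.
Expand each integrand as polynomial × e^(−2γx²) and use ∫x^(2j)·e^(−2γx²) dx = (2j−1)!!/(4γ)^j · √(π/(2γ)), odd powers → 0; here √(π/(2γ)) = 0.67379.
State is unnormalized: ∫|Ψ|² dx = 0.50277, and ∫Ψ*·V(x)·Ψ dx = 0.0065625, so ⟨V⟩ = 0.0065625 / 0.50277.
⟨V⟩ = 0.013053.

0.01305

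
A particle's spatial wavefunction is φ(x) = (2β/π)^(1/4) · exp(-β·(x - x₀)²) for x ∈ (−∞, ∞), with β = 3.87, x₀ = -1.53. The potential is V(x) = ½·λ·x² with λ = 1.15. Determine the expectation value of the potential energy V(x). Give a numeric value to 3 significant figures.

⟨V⟩ = ∫ V(x)·|φ|² dx.
Gaussian moments (u = x − x₀): ∫u^(2j)·e^(−2βu²) du = (2j−1)!!/(4β)^j · √(π/(2β)), odd powers integrate to 0; here √(π/(2β)) = 0.63710.
⟨V⟩ = 1.3832.

1.38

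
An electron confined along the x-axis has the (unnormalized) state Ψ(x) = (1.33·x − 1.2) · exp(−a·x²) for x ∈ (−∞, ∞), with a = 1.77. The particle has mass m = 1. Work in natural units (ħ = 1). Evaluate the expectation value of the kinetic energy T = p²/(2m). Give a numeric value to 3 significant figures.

1.15

T = −(ħ²/2m) d²/dx², so ⟨T⟩ = −(ħ²/2m) ∫ Ψ*·Ψ'' dx / ∫|Ψ|² dx; with m = 1.
Expand each integrand as polynomial × e^(−2ax²) and use ∫x^(2j)·e^(−2ax²) dx = (2j−1)!!/(4a)^j · √(π/(2a)), odd powers → 0; here √(π/(2a)) = 0.94205. Differentiate with the product rule, d/dx e^(−ax²) = −2ax·e^(−ax²).
State is unnormalized: ∫|Ψ|² dx = 1.5919, and ∫Ψ*·(−ħ²/2m · Ψ'') dx = 1.8254, so ⟨T⟩ = 1.8254 / 1.5919.
⟨T⟩ = 1.1467.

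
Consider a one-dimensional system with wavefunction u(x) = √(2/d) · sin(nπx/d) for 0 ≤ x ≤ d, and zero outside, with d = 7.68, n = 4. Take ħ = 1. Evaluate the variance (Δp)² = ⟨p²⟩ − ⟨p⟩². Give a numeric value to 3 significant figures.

Compute ⟨p⟩ and ⟨p²⟩ separately; (Δp)² = ⟨p²⟩ − ⟨p⟩².
d/dx sin(nπx/d) = (nπ/d)·cos(nπx/d) and d²/dx² sin(nπx/d) = −(nπ/d)²·sin(nπx/d); on 0 ≤ x ≤ d, ∫sin²(nπx/d) dx = d/2 and ∫sin(nπx/d)·cos(nπx/d) dx = 0.
⟨p⟩ = 0.0000 and ⟨p²⟩ = 2.6773.
(Δp)² = 2.6773 − (0.0000)² = 2.6773.

2.68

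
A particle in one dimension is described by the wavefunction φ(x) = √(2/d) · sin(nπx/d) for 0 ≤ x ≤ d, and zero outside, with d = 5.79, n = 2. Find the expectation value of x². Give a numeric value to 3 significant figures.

10.8

⟨x²⟩ = ∫ x²·|φ|² dx (integrals over the domain).
With sin²θ = (1 − cos2θ)/2 on 0 ≤ x ≤ d: ∫sin²(nπx/d) dx = d/2, ∫x·sin²(nπx/d) dx = d²/4, ∫x²·sin²(nπx/d) dx = d³·(1/6 − 1/(4n²π²)); higher powers xᵏ the same way, integrating xᵏ·cos(2nπx/d) by parts.
⟨x²⟩ = 10.750.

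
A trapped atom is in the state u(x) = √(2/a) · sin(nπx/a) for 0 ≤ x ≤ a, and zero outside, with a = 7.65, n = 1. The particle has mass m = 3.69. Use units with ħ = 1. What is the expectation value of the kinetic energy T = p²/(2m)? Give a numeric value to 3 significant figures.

0.0229

T = −(ħ²/2m) d²/dx², so ⟨T⟩ = −(ħ²/2m) ∫ u*·u'' dx; with m = 3.69.
d/dx sin(nπx/a) = (nπ/a)·cos(nπx/a) and d²/dx² sin(nπx/a) = −(nπ/a)²·sin(nπx/a); on 0 ≤ x ≤ a, ∫sin²(nπx/a) dx = a/2 and ∫sin(nπx/a)·cos(nπx/a) dx = 0.
⟨T⟩ = 0.022852.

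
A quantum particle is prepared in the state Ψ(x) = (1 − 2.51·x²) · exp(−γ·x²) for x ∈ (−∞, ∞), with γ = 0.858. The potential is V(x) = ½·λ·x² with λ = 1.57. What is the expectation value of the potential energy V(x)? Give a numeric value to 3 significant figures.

⟨V⟩ = ∫ V(x)·|Ψ|² dx / ∫|Ψ|² dx.
Expand each integrand as polynomial × e^(−2γx²) and use ∫x^(2j)·e^(−2γx²) dx = (2j−1)!!/(4γ)^j · √(π/(2γ)), odd powers → 0; here √(π/(2γ)) = 1.3531.
State is unnormalized: ∫|Ψ|² dx = 1.5451, and ∫Ψ*·V(x)·Ψ dx = 1.4345, so ⟨V⟩ = 1.4345 / 1.5451.
⟨V⟩ = 0.92840.

0.928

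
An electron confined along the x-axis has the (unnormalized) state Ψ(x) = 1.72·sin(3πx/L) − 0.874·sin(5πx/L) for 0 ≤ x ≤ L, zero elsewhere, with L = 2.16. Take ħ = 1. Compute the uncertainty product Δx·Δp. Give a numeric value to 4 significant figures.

Δx = √(⟨x²⟩−⟨x⟩²), Δp = √(⟨p²⟩−⟨p⟩²).
On 0 ≤ x ≤ L (j ≠ l): ∫sin²(jπx/L) dx = L/2, ∫sin(jπx/L)·sin(lπx/L) dx = 0; diagonal moments ∫x·sin²(jπx/L) dx = L²/4, ∫x²·sin²(jπx/L) dx = L³·(1/6 − 1/(4j²π²)); cross terms ∫x·sin(jπx/L)·sin(lπx/L) dx = 0 for j + l even and −4jlL²/(π²(j² − l²)²) for j + l odd, ∫x²·sin(jπx/L)·sin(lπx/L) dx = (−1)^(j+l)·4jlL³/(π²(j² − l²)²); higher powers the same way via product-to-sum and parts. d²/dx² sin(jπx/L) = −(jπ/L)²·sin(jπx/L); on 0 ≤ x ≤ L, ∫sin²(jπx/L) dx = L/2 and ∫sin(jπx/L)·sin(lπx/L) dx = 0 for j ≠ l, so only diagonal terms survive in ∫|Ψ|² and ∫Ψ·Ψ″; ∫Ψ·Ψ′ dx = [Ψ²/2] between the walls = 0.
Normalization: ∫|Ψ|² dx = 4.0201.
⟨x⟩ = 1.0800, ⟨x²⟩ = 1.3534 ⇒ Δx = 0.43244.
⟨p⟩ = 0.0000, ⟨p²⟩ = 25.984 ⇒ Δp = 5.0975.
Δx·Δp = 2.2044.

2.204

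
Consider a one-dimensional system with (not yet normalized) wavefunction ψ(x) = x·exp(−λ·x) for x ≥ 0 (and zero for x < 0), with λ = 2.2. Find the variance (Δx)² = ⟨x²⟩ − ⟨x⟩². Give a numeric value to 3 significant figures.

0.155

Compute ⟨x⟩ and ⟨x²⟩ separately, then (Δx)² = ⟨x²⟩ − ⟨x⟩².
Every integrand reduces to terms xʲ·e^(−2λx) on [0, ∞); use ∫₀^∞ xʲ·e^(−2λx) dx = j!/(2λ)^(j+1).
Normalization: ∫|ψ|² dx = 0.023479.
⟨x⟩ = 0.68182 and ⟨x²⟩ = 0.61983.
(Δx)² = 0.61983 − (0.68182)² = 0.15496.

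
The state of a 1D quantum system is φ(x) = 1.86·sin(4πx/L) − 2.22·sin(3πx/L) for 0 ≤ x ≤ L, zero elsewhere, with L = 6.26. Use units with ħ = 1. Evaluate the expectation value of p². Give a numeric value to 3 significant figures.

2.99

p² φ = −ħ² d²φ/dx²; ⟨p²⟩ = −ħ² ∫ φ*·φ'' dx / ∫|φ|² dx.
d²/dx² sin(jπx/L) = −(jπ/L)²·sin(jπx/L); on 0 ≤ x ≤ L, ∫sin²(jπx/L) dx = L/2 and ∫sin(jπx/L)·sin(lπx/L) dx = 0 for j ≠ l, so only diagonal terms survive in ∫|φ|² and ∫φ·φ″; ∫φ·φ′ dx = [φ²/2] between the walls = 0.
State is unnormalized: ∫|φ|² dx = 26.254, and ∫φ*·(−ħ² φ'') dx = 78.601, so ⟨p²⟩ = 78.601 / 26.254.
⟨p²⟩ = 2.9938.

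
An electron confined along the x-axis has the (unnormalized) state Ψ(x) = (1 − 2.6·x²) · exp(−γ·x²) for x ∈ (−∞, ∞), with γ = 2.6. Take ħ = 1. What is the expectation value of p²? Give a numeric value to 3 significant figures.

7.33

p² Ψ = −ħ² d²Ψ/dx²; ⟨p²⟩ = −ħ² ∫ Ψ*·Ψ'' dx / ∫|Ψ|² dx.
Expand each integrand as polynomial × e^(−2γx²) and use ∫x^(2j)·e^(−2γx²) dx = (2j−1)!!/(4γ)^j · √(π/(2γ)), odd powers → 0; here √(π/(2γ)) = 0.77727. Differentiate with the product rule, d/dx e^(−γx²) = −2γx·e^(−γx²).
State is unnormalized: ∫|Ψ|² dx = 0.53437, and ∫Ψ*·(−ħ² Ψ'') dx = 3.9155, so ⟨p²⟩ = 3.9155 / 0.53437.
⟨p²⟩ = 7.3273.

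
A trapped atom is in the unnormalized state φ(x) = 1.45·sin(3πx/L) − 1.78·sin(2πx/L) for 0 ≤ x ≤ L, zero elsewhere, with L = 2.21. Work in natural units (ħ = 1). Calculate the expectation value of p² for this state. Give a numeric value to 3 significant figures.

12.1

p² φ = −ħ² d²φ/dx²; ⟨p²⟩ = −ħ² ∫ φ*·φ'' dx / ∫|φ|² dx.
d²/dx² sin(jπx/L) = −(jπ/L)²·sin(jπx/L); on 0 ≤ x ≤ L, ∫sin²(jπx/L) dx = L/2 and ∫sin(jπx/L)·sin(lπx/L) dx = 0 for j ≠ l, so only diagonal terms survive in ∫|φ|² and ∫φ·φ″; ∫φ·φ′ dx = [φ²/2] between the walls = 0.
State is unnormalized: ∫|φ|² dx = 5.8243, and ∫φ*·(−ħ² φ'') dx = 70.552, so ⟨p²⟩ = 70.552 / 5.8243.
⟨p²⟩ = 12.113.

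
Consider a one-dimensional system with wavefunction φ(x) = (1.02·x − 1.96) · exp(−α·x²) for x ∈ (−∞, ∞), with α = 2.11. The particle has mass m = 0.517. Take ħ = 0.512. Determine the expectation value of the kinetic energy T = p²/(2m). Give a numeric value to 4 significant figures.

T = −(ħ²/2m) d²/dx², so ⟨T⟩ = −(ħ²/2m) ∫ φ*·φ'' dx / ∫|φ|² dx; with m = 0.517.
Expand each integrand as polynomial × e^(−2αx²) and use ∫x^(2j)·e^(−2αx²) dx = (2j−1)!!/(4α)^j · √(π/(2α)), odd powers → 0; here √(π/(2α)) = 0.86282. Differentiate with the product rule, d/dx e^(−αx²) = −2αx·e^(−αx²).
State is unnormalized: ∫|φ|² dx = 3.4210, and ∫φ*·(−ħ²/2m · φ'') dx = 1.9438, so ⟨T⟩ = 1.9438 / 3.4210.
⟨T⟩ = 0.56820.

0.5682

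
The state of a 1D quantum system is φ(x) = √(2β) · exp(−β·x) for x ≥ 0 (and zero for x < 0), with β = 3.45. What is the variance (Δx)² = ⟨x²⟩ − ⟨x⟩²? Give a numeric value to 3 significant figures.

0.0210

Compute ⟨x⟩ and ⟨x²⟩ separately, then (Δx)² = ⟨x²⟩ − ⟨x⟩².
Every integrand reduces to terms xʲ·e^(−2βx) on [0, ∞); use ∫₀^∞ xʲ·e^(−2βx) dx = j!/(2β)^(j+1).
⟨x⟩ = 0.14493 and ⟨x²⟩ = 0.042008.
(Δx)² = 0.042008 − (0.14493)² = 0.021004.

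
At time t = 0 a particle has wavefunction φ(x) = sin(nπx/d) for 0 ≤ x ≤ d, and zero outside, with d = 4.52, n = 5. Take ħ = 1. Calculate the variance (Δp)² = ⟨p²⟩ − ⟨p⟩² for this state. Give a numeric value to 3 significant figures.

12.1

Compute ⟨p⟩ and ⟨p²⟩ separately; (Δp)² = ⟨p²⟩ − ⟨p⟩².
d/dx sin(nπx/d) = (nπ/d)·cos(nπx/d) and d²/dx² sin(nπx/d) = −(nπ/d)²·sin(nπx/d); on 0 ≤ x ≤ d, ∫sin²(nπx/d) dx = d/2 and ∫sin(nπx/d)·cos(nπx/d) dx = 0.
Normalization: ∫|φ|² dx = 2.2600.
⟨p⟩ = 0.0000 and ⟨p²⟩ = 12.077.
(Δp)² = 12.077 − (0.0000)² = 12.077.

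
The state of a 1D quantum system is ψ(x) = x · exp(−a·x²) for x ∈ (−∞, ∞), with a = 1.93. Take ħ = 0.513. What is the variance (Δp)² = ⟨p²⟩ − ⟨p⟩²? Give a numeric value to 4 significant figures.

Compute ⟨p⟩ and ⟨p²⟩ separately; (Δp)² = ⟨p²⟩ − ⟨p⟩².
Expand each integrand as polynomial × e^(−2ax²) and use ∫x^(2j)·e^(−2ax²) dx = (2j−1)!!/(4a)^j · √(π/(2a)), odd powers → 0; here √(π/(2a)) = 0.90216. Differentiate with the product rule, d/dx e^(−ax²) = −2ax·e^(−ax²).
Normalization: ∫|ψ|² dx = 0.11686.
⟨p⟩ = 0.0000 and ⟨p²⟩ = 1.5237.
(Δp)² = 1.5237 − (0.0000)² = 1.5237.

1.524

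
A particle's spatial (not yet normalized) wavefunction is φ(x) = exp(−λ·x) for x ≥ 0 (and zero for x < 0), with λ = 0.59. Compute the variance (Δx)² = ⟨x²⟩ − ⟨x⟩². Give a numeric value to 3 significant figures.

Compute ⟨x⟩ and ⟨x²⟩ separately, then (Δx)² = ⟨x²⟩ − ⟨x⟩².
Every integrand reduces to terms xʲ·e^(−2λx) on [0, ∞); use ∫₀^∞ xʲ·e^(−2λx) dx = j!/(2λ)^(j+1).
Normalization: ∫|φ|² dx = 0.84746.
⟨x⟩ = 0.84746 and ⟨x²⟩ = 1.4364.
(Δx)² = 1.4364 − (0.84746)² = 0.71818.

0.718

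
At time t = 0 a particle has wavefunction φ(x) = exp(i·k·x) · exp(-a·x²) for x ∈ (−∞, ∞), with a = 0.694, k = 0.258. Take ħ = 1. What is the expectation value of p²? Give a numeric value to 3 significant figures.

0.761

p² φ = −ħ² d²φ/dx²; ⟨p²⟩ = −ħ² ∫ φ*·φ'' dx / ∫|φ|² dx.
Gaussian moments: ∫x^(2j)·e^(−2ax²) dx = (2j−1)!!/(4a)^j · √(π/(2a)), odd powers integrate to 0; here √(π/(2a)) = 1.5045. Derivatives: φ′ = (ik − 2ax)·φ, φ″ = ((ik − 2ax)² − 2a)·φ; the odd-in-x pieces drop out.
State is unnormalized: ∫|φ|² dx = 1.5045, and ∫φ*·(−ħ² φ'') dx = 1.1442, so ⟨p²⟩ = 1.1442 / 1.5045.
⟨p²⟩ = 0.76056.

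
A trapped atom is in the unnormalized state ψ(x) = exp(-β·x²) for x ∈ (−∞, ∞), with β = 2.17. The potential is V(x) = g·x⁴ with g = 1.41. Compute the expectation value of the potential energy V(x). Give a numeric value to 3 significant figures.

0.0561

⟨V⟩ = ∫ V(x)·|ψ|² dx / ∫|ψ|² dx.
Gaussian moments: ∫x^(2j)·e^(−2βx²) dx = (2j−1)!!/(4β)^j · √(π/(2β)), odd powers integrate to 0; here √(π/(2β)) = 0.85081.
State is unnormalized: ∫|ψ|² dx = 0.85081, and ∫ψ*·V(x)·ψ dx = 0.047767, so ⟨V⟩ = 0.047767 / 0.85081.
⟨V⟩ = 0.056144.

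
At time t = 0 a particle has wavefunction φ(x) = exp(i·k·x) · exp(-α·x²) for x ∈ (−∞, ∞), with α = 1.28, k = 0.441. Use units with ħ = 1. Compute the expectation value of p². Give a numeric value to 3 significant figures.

1.47

p² φ = −ħ² d²φ/dx²; ⟨p²⟩ = −ħ² ∫ φ*·φ'' dx / ∫|φ|² dx.
Gaussian moments: ∫x^(2j)·e^(−2αx²) dx = (2j−1)!!/(4α)^j · √(π/(2α)), odd powers integrate to 0; here √(π/(2α)) = 1.1078. Derivatives: φ′ = (ik − 2αx)·φ, φ″ = ((ik − 2αx)² − 2α)·φ; the odd-in-x pieces drop out.
State is unnormalized: ∫|φ|² dx = 1.1078, and ∫φ*·(−ħ² φ'') dx = 1.6334, so ⟨p²⟩ = 1.6334 / 1.1078.
⟨p²⟩ = 1.4745.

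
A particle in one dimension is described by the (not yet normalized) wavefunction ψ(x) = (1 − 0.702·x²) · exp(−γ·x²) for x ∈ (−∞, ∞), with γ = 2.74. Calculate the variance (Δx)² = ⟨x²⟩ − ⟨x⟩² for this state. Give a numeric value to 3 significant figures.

0.0699

Compute ⟨x⟩ and ⟨x²⟩ separately, then (Δx)² = ⟨x²⟩ − ⟨x⟩².
Expand each integrand as polynomial × e^(−2γx²) and use ∫x^(2j)·e^(−2γx²) dx = (2j−1)!!/(4γ)^j · √(π/(2γ)), odd powers → 0; here √(π/(2γ)) = 0.75715.
Normalization: ∫|ψ|² dx = 0.66948.
⟨x⟩ = 0.0000 and ⟨x²⟩ = 0.069883.
(Δx)² = 0.069883 − (0.0000)² = 0.069883.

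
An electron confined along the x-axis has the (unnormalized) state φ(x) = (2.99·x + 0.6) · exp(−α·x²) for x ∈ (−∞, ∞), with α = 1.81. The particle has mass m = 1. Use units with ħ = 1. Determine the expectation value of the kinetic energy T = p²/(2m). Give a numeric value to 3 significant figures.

T = −(ħ²/2m) d²/dx², so ⟨T⟩ = −(ħ²/2m) ∫ φ*·φ'' dx / ∫|φ|² dx; with m = 1.
Expand each integrand as polynomial × e^(−2αx²) and use ∫x^(2j)·e^(−2αx²) dx = (2j−1)!!/(4α)^j · √(π/(2α)), odd powers → 0; here √(π/(2α)) = 0.93158. Differentiate with the product rule, d/dx e^(−αx²) = −2αx·e^(−αx²).
State is unnormalized: ∫|φ|² dx = 1.4857, and ∫φ*·(−ħ²/2m · φ'') dx = 3.4267, so ⟨T⟩ = 3.4267 / 1.4857.
⟨T⟩ = 2.3064.

2.31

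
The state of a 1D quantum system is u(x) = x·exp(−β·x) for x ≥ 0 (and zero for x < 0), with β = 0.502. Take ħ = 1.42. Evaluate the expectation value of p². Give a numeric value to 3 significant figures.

0.508

p² u = −ħ² d²u/dx²; ⟨p²⟩ = −ħ² ∫ u*·u'' dx / ∫|u|² dx.
Differentiate x·exp(−β·x) with the product rule; every integrand then reduces to terms xʲ·e^(−2βx) on [0, ∞), with ∫₀^∞ xʲ·e^(−2βx) dx = j!/(2β)^(j+1).
State is unnormalized: ∫|u|² dx = 1.9762, and ∫u*·(−ħ² u'') dx = 1.0042, so ⟨p²⟩ = 1.0042 / 1.9762.
⟨p²⟩ = 0.50814.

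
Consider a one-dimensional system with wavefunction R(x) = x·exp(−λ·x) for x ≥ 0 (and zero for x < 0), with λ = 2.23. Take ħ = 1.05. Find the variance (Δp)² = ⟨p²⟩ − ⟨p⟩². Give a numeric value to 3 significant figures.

5.48

Compute ⟨p⟩ and ⟨p²⟩ separately; (Δp)² = ⟨p²⟩ − ⟨p⟩².
Differentiate x·exp(−λ·x) with the product rule; every integrand then reduces to terms xʲ·e^(−2λx) on [0, ∞), with ∫₀^∞ xʲ·e^(−2λx) dx = j!/(2λ)^(j+1).
Normalization: ∫|R|² dx = 0.022544.
⟨p⟩ = 0.0000 and ⟨p²⟩ = 5.4826.
(Δp)² = 5.4826 − (0.0000)² = 5.4826.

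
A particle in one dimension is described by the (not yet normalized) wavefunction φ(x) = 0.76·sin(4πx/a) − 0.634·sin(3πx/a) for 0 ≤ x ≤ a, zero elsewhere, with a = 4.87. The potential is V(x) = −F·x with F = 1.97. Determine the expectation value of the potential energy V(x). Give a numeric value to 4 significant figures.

-6.671

⟨V⟩ = ∫ V(x)·|φ|² dx / ∫|φ|² dx.
On 0 ≤ x ≤ a (j ≠ l): ∫sin²(jπx/a) dx = a/2, ∫sin(jπx/a)·sin(lπx/a) dx = 0; diagonal moments ∫x·sin²(jπx/a) dx = a²/4, ∫x²·sin²(jπx/a) dx = a³·(1/6 − 1/(4j²π²)); cross terms ∫x·sin(jπx/a)·sin(lπx/a) dx = 0 for j + l even and −4jla²/(π²(j² − l²)²) for j + l odd, ∫x²·sin(jπx/a)·sin(lπx/a) dx = (−1)^(j+l)·4jla³/(π²(j² − l²)²); higher powers the same way via product-to-sum and parts.
State is unnormalized: ∫|φ|² dx = 2.3852, and ∫φ*·V(x)·φ dx = -15.911, so ⟨V⟩ = -15.911 / 2.3852.
⟨V⟩ = -6.6705.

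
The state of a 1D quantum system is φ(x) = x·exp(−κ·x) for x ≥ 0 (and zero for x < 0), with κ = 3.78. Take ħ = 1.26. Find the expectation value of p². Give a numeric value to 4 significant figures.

22.68

p² φ = −ħ² d²φ/dx²; ⟨p²⟩ = −ħ² ∫ φ*·φ'' dx / ∫|φ|² dx.
Differentiate x·exp(−κ·x) with the product rule; every integrand then reduces to terms xʲ·e^(−2κx) on [0, ∞), with ∫₀^∞ xʲ·e^(−2κx) dx = j!/(2κ)^(j+1).
State is unnormalized: ∫|φ|² dx = 0.0046288, and ∫φ*·(−ħ² φ'') dx = 0.10500, so ⟨p²⟩ = 0.10500 / 0.0046288.
⟨p²⟩ = 22.684.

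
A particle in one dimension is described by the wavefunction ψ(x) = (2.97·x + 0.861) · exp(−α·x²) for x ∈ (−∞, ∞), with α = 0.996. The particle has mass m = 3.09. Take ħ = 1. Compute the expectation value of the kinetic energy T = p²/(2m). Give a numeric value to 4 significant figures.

T = −(ħ²/2m) d²/dx², so ⟨T⟩ = −(ħ²/2m) ∫ ψ*·ψ'' dx / ∫|ψ|² dx; with m = 3.09.
Expand each integrand as polynomial × e^(−2αx²) and use ∫x^(2j)·e^(−2αx²) dx = (2j−1)!!/(4α)^j · √(π/(2α)), odd powers → 0; here √(π/(2α)) = 1.2558. Differentiate with the product rule, d/dx e^(−αx²) = −2αx·e^(−αx²).
State is unnormalized: ∫|ψ|² dx = 3.7115, and ∫ψ*·(−ħ²/2m · ψ'') dx = 1.4944, so ⟨T⟩ = 1.4944 / 3.7115.
⟨T⟩ = 0.40264.

0.4026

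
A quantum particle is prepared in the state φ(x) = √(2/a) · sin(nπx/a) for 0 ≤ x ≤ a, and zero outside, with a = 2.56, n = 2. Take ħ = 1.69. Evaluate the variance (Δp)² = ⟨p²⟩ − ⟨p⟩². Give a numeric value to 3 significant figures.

17.2

Compute ⟨p⟩ and ⟨p²⟩ separately; (Δp)² = ⟨p²⟩ − ⟨p⟩².
d/dx sin(nπx/a) = (nπ/a)·cos(nπx/a) and d²/dx² sin(nπx/a) = −(nπ/a)²·sin(nπx/a); on 0 ≤ x ≤ a, ∫sin²(nπx/a) dx = a/2 and ∫sin(nπx/a)·cos(nπx/a) dx = 0.
⟨p⟩ = 0.0000 and ⟨p²⟩ = 17.205.
(Δp)² = 17.205 − (0.0000)² = 17.205.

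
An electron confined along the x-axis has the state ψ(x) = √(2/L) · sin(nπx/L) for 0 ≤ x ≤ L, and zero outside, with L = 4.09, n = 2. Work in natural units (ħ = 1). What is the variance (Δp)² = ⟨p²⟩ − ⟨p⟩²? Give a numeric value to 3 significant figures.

Compute ⟨p⟩ and ⟨p²⟩ separately; (Δp)² = ⟨p²⟩ − ⟨p⟩².
d/dx sin(nπx/L) = (nπ/L)·cos(nπx/L) and d²/dx² sin(nπx/L) = −(nπ/L)²·sin(nπx/L); on 0 ≤ x ≤ L, ∫sin²(nπx/L) dx = L/2 and ∫sin(nπx/L)·cos(nπx/L) dx = 0.
⟨p⟩ = 0.0000 and ⟨p²⟩ = 2.3600.
(Δp)² = 2.3600 − (0.0000)² = 2.3600.

2.36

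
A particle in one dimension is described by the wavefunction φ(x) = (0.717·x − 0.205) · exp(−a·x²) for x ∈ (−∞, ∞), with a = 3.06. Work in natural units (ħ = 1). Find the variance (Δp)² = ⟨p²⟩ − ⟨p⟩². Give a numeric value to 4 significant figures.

6.119

Compute ⟨p⟩ and ⟨p²⟩ separately; (Δp)² = ⟨p²⟩ − ⟨p⟩².
Expand each integrand as polynomial × e^(−2ax²) and use ∫x^(2j)·e^(−2ax²) dx = (2j−1)!!/(4a)^j · √(π/(2a)), odd powers → 0; here √(π/(2a)) = 0.71647. Differentiate with the product rule, d/dx e^(−ax²) = −2ax·e^(−ax²).
Normalization: ∫|φ|² dx = 0.060202.
⟨p⟩ = 0.0000 and ⟨p²⟩ = 6.1191.
(Δp)² = 6.1191 − (0.0000)² = 6.1191.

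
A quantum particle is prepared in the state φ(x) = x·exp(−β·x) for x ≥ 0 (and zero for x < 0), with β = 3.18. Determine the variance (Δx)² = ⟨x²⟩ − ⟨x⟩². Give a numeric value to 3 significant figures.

Compute ⟨x⟩ and ⟨x²⟩ separately, then (Δx)² = ⟨x²⟩ − ⟨x⟩².
Every integrand reduces to terms xʲ·e^(−2βx) on [0, ∞); use ∫₀^∞ xʲ·e^(−2βx) dx = j!/(2β)^(j+1).
Normalization: ∫|φ|² dx = 0.0077743.
⟨x⟩ = 0.47170 and ⟨x²⟩ = 0.29667.
(Δx)² = 0.29667 − (0.47170)² = 0.074166.

0.0742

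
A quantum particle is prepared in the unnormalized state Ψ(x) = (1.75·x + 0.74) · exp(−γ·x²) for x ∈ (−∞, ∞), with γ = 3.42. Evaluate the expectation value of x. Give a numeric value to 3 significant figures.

0.245

⟨x⟩ = ∫ x·|Ψ|² dx / ∫|Ψ|² dx (integrals over the domain).
Expand each integrand as polynomial × e^(−2γx²) and use ∫x^(2j)·e^(−2γx²) dx = (2j−1)!!/(4γ)^j · √(π/(2γ)), odd powers → 0; here √(π/(2γ)) = 0.67771.
State is unnormalized: ∫|Ψ|² dx = 0.52283, and ∫Ψ*·x·Ψ dx = 0.12831, so ⟨x⟩ = 0.12831 / 0.52283.
⟨x⟩ = 0.24541.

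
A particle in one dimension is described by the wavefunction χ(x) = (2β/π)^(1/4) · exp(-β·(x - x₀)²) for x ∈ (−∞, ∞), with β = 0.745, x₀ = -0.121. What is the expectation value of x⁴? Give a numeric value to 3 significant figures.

⟨x⁴⟩ = ∫ x⁴·|χ|² dx (integrals over the domain).
Gaussian moments (u = x − x₀): ∫u^(2j)·e^(−2βu²) du = (2j−1)!!/(4β)^j · √(π/(2β)), odd powers integrate to 0; here √(π/(2β)) = 1.4521.
⟨x⁴⟩ = 0.36752.

0.368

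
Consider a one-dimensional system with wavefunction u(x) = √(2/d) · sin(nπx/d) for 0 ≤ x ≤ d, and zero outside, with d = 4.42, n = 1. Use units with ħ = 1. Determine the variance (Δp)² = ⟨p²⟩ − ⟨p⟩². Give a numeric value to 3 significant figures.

0.505

Compute ⟨p⟩ and ⟨p²⟩ separately; (Δp)² = ⟨p²⟩ − ⟨p⟩².
d/dx sin(nπx/d) = (nπ/d)·cos(nπx/d) and d²/dx² sin(nπx/d) = −(nπ/d)²·sin(nπx/d); on 0 ≤ x ≤ d, ∫sin²(nπx/d) dx = d/2 and ∫sin(nπx/d)·cos(nπx/d) dx = 0.
⟨p⟩ = 0.0000 and ⟨p²⟩ = 0.50519.
(Δp)² = 0.50519 − (0.0000)² = 0.50519.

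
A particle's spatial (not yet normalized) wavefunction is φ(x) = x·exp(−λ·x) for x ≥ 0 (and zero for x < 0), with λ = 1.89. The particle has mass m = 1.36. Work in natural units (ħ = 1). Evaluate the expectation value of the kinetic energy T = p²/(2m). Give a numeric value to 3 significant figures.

1.31

T = −(ħ²/2m) d²/dx², so ⟨T⟩ = −(ħ²/2m) ∫ φ*·φ'' dx / ∫|φ|² dx; with m = 1.36.
Differentiate x·exp(−λ·x) with the product rule; every integrand then reduces to terms xʲ·e^(−2λx) on [0, ∞), with ∫₀^∞ xʲ·e^(−2λx) dx = j!/(2λ)^(j+1).
State is unnormalized: ∫|φ|² dx = 0.037030, and ∫φ*·(−ħ²/2m · φ'') dx = 0.048631, so ⟨T⟩ = 0.048631 / 0.037030.
⟨T⟩ = 1.3133.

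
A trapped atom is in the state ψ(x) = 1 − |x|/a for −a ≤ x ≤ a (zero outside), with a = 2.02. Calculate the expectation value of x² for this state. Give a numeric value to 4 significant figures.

0.4080

⟨x²⟩ = ∫ x²·|ψ|² dx / ∫|ψ|² dx (integrals over the domain).
ψ is even, so ∫ over [−a, a] = 2∫₀ᵃ with ψ = 1 − x/a there: ∫₀ᵃ (1 − x/a)² dx = a/3, ∫₀ᵃ x²(1 − x/a)² dx = a³/30, ∫₀ᵃ x⁴(1 − x/a)² dx = a⁵/105.
State is unnormalized: ∫|ψ|² dx = 1.3467, and ∫ψ*·x²·ψ dx = 0.54949, so ⟨x²⟩ = 0.54949 / 1.3467.
⟨x²⟩ = 0.40804.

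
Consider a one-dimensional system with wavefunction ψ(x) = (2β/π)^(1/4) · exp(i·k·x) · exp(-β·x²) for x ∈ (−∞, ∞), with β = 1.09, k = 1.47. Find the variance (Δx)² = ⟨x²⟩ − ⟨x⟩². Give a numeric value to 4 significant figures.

0.2294

Compute ⟨x⟩ and ⟨x²⟩ separately, then (Δx)² = ⟨x²⟩ − ⟨x⟩².
Gaussian moments: ∫x^(2j)·e^(−2βx²) dx = (2j−1)!!/(4β)^j · √(π/(2β)), odd powers integrate to 0; here √(π/(2β)) = 1.2005.
⟨x⟩ = 0.0000 and ⟨x²⟩ = 0.22936.
(Δx)² = 0.22936 − (0.0000)² = 0.22936.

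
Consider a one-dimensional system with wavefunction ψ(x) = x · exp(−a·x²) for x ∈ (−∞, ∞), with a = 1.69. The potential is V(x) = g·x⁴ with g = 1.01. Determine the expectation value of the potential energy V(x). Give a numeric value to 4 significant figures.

⟨V⟩ = ∫ V(x)·|ψ|² dx / ∫|ψ|² dx.
Expand each integrand as polynomial × e^(−2ax²) and use ∫x^(2j)·e^(−2ax²) dx = (2j−1)!!/(4a)^j · √(π/(2a)), odd powers → 0; here √(π/(2a)) = 0.96409.
State is unnormalized: ∫|ψ|² dx = 0.14262, and ∫ψ*·V(x)·ψ dx = 0.047281, so ⟨V⟩ = 0.047281 / 0.14262.
⟨V⟩ = 0.33153.

0.3315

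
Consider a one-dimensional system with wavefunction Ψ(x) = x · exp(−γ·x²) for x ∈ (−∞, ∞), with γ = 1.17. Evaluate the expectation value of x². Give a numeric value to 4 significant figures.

0.6410

⟨x²⟩ = ∫ x²·|Ψ|² dx / ∫|Ψ|² dx (integrals over the domain).
Expand each integrand as polynomial × e^(−2γx²) and use ∫x^(2j)·e^(−2γx²) dx = (2j−1)!!/(4γ)^j · √(π/(2γ)), odd powers → 0; here √(π/(2γ)) = 1.1587.
State is unnormalized: ∫|Ψ|² dx = 0.24758, and ∫Ψ*·x²·Ψ dx = 0.15871, so ⟨x²⟩ = 0.15871 / 0.24758.
⟨x²⟩ = 0.64103.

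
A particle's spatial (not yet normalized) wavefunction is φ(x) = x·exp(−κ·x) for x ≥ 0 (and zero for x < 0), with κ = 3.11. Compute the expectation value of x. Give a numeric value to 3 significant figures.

0.482

⟨x⟩ = ∫ x·|φ|² dx / ∫|φ|² dx (integrals over the domain).
Every integrand reduces to terms xʲ·e^(−2κx) on [0, ∞); use ∫₀^∞ xʲ·e^(−2κx) dx = j!/(2κ)^(j+1).
State is unnormalized: ∫|φ|² dx = 0.0083111, and ∫φ*·x·φ dx = 0.0040086, so ⟨x⟩ = 0.0040086 / 0.0083111.
⟨x⟩ = 0.48232.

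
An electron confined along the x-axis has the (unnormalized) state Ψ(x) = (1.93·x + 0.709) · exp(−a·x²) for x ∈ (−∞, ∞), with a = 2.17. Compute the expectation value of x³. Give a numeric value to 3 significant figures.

0.117

⟨x³⟩ = ∫ x³·|Ψ|² dx / ∫|Ψ|² dx (integrals over the domain).
Expand each integrand as polynomial × e^(−2ax²) and use ∫x^(2j)·e^(−2ax²) dx = (2j−1)!!/(4a)^j · √(π/(2a)), odd powers → 0; here √(π/(2a)) = 0.85081.
State is unnormalized: ∫|Ψ|² dx = 0.79279, and ∫Ψ*·x³·Ψ dx = 0.092714, so ⟨x³⟩ = 0.092714 / 0.79279.
⟨x³⟩ = 0.11695.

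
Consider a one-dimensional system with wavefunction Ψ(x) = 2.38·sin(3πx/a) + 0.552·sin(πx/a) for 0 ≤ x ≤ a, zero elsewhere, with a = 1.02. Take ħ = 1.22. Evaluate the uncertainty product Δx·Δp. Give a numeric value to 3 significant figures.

Δx = √(⟨x²⟩−⟨x⟩²), Δp = √(⟨p²⟩−⟨p⟩²).
On 0 ≤ x ≤ a (j ≠ l): ∫sin²(jπx/a) dx = a/2, ∫sin(jπx/a)·sin(lπx/a) dx = 0; diagonal moments ∫x·sin²(jπx/a) dx = a²/4, ∫x²·sin²(jπx/a) dx = a³·(1/6 − 1/(4j²π²)); cross terms ∫x·sin(jπx/a)·sin(lπx/a) dx = 0 for j + l even and −4jla²/(π²(j² − l²)²) for j + l odd, ∫x²·sin(jπx/a)·sin(lπx/a) dx = (−1)^(j+l)·4jla³/(π²(j² − l²)²); higher powers the same way via product-to-sum and parts. d²/dx² sin(jπx/a) = −(jπ/a)²·sin(jπx/a); on 0 ≤ x ≤ a, ∫sin²(jπx/a) dx = a/2 and ∫sin(jπx/a)·sin(lπx/a) dx = 0 for j ≠ l, so only diagonal terms survive in ∫|Ψ|² and ∫Ψ·Ψ″; ∫Ψ·Ψ′ dx = [Ψ²/2] between the walls = 0.
Normalization: ∫|Ψ|² dx = 3.0442.
⟨x⟩ = 0.51000, ⟨x²⟩ = 0.35595 ⇒ Δx = 0.30960.
⟨p⟩ = 0.0000, ⟨p²⟩ = 121.31 ⇒ Δp = 11.014.
Δx·Δp = 3.4100.

3.41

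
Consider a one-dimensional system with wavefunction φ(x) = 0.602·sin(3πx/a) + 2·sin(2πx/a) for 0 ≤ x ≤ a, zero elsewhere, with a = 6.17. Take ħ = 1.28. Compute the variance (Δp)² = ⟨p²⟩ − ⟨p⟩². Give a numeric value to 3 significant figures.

1.88

Compute ⟨p⟩ and ⟨p²⟩ separately; (Δp)² = ⟨p²⟩ − ⟨p⟩².
d²/dx² sin(jπx/a) = −(jπ/a)²·sin(jπx/a); on 0 ≤ x ≤ a, ∫sin²(jπx/a) dx = a/2 and ∫sin(jπx/a)·sin(lπx/a) dx = 0 for j ≠ l, so only diagonal terms survive in ∫|φ|² and ∫φ·φ″; ∫φ·φ′ dx = [φ²/2] between the walls = 0.
Normalization: ∫|φ|² dx = 13.458.
⟨p⟩ = 0.0000 and ⟨p²⟩ = 1.8755.
(Δp)² = 1.8755 − (0.0000)² = 1.8755.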